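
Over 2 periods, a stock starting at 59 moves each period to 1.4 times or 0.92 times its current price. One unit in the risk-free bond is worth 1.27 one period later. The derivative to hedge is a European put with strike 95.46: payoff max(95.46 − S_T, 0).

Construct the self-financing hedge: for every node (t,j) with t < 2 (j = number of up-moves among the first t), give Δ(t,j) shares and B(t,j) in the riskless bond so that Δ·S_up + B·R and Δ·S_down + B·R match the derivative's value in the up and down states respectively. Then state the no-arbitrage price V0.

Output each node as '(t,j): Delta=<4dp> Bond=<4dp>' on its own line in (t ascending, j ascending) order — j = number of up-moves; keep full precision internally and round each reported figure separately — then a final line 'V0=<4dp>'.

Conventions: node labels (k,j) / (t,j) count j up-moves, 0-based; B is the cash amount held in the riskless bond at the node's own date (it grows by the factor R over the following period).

(0,0): Delta=-0.5909 Bond=41.6995
(1,0): Delta=-1.0000 Bond=75.1654
(1,1): Delta=-0.4910 Bond=44.7100
V0=6.8375

No-arbitrage ⇒ martingale measure with p* = (R−d)/(u−d) = 0.7292.
Payoffs at expiry: V(2,0)=45.5224, V(2,1)=19.4680, V(2,2)=0.0000
Node (1,0) S=54.2800: V=(p*·19.4680+(1−p*)·45.5224)/1.27=20.8854; Δ=(19.4680−45.5224)/(75.9920−49.9376)=-1.0000; B=V−Δ·S=75.1654
Node (1,1) S=82.6000: V=(p*·0.0000+(1−p*)·19.4680)/1.27=4.1516; Δ=(0.0000−19.4680)/(115.6400−75.9920)=-0.4910; B=V−Δ·S=44.7100
Node (0,0) S=59.0000: V=(p*·4.1516+(1−p*)·20.8854)/1.27=6.8375; Δ=(4.1516−20.8854)/(82.6000−54.2800)=-0.5909; B=V−Δ·S=41.6995
Check: Δ(0,0)·S0 + B(0,0) = 6.8375 = V0.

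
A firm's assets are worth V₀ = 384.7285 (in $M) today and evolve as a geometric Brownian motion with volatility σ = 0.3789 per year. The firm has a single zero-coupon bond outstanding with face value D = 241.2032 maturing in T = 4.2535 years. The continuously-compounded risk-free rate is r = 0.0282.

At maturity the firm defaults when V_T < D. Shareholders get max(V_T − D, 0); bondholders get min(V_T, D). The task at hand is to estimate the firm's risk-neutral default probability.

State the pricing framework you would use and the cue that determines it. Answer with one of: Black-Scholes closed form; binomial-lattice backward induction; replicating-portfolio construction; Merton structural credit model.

Key observation: the asked-for credit quantity lives on the firm's capital structure — asset value, asset volatility, debt face 241.2032 — which is the structural model's domain.

framework: Merton structural credit model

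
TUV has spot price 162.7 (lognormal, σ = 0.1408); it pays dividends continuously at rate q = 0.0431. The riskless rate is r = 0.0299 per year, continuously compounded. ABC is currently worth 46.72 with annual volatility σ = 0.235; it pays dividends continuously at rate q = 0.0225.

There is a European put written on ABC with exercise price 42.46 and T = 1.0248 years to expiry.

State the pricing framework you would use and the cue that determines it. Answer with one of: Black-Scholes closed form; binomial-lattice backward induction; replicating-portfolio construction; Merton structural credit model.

Key observation: the instrument is a plain European put (strike 42.46) on a lognormal asset; the exact continuous-time formula applies directly.

framework: Black-Scholes closed form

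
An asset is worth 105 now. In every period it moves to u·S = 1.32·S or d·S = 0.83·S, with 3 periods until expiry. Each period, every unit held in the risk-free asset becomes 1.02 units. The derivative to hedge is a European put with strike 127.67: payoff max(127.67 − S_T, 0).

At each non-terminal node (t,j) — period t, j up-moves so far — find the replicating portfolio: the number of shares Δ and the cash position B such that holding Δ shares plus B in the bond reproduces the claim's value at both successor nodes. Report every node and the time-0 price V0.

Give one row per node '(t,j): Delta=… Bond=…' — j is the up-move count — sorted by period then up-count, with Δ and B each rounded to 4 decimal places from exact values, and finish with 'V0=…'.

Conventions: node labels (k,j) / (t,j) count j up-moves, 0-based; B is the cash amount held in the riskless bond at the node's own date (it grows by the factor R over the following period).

The replicating-portfolio and risk-neutral prices coincide; use p* = (1.02−0.83)/(1.32−0.83) = 0.3878 for the latter.
At maturity the claim pays: V(3,0)=67.6324, V(3,1)=32.1885, V(3,2)=0.0000, V(3,3)=0.0000
(2,0): S=72.3345. Δ = (V_up−V_dn)/(S_up−S_dn) = (32.1885−67.6324)/(95.4815−60.0376) = -1.0000. V = [p*·32.1885 + (1−p*)·67.6324]/1.02 = 52.8322. B = V − Δ·S = 125.1667.
(2,1): S=115.0380. Δ = (V_up−V_dn)/(S_up−S_dn) = (0.0000−32.1885)/(151.8502−95.4815) = -0.5710. V = [p*·0.0000 + (1−p*)·32.1885]/1.02 = 19.3208. B = V − Δ·S = 85.0115.
(2,2): S=182.9520. Δ = (V_up−V_dn)/(S_up−S_dn) = (0.0000−0.0000)/(241.4966−151.8502) = 0.0000. V = [p*·0.0000 + (1−p*)·0.0000]/1.02 = 0.0000. B = V − Δ·S = 0.0000.
(1,0): S=87.1500. Δ = (V_up−V_dn)/(S_up−S_dn) = (19.3208−52.8322)/(115.0380−72.3345) = -0.7847. V = [p*·19.3208 + (1−p*)·52.8322]/1.02 = 39.0568. B = V − Δ·S = 107.4474.
(1,1): S=138.6000. Δ = (V_up−V_dn)/(S_up−S_dn) = (0.0000−19.3208)/(182.9520−115.0380) = -0.2845. V = [p*·0.0000 + (1−p*)·19.3208]/1.02 = 11.5971. B = V − Δ·S = 51.0273.
(0,0): S=105.0000. Δ = (V_up−V_dn)/(S_up−S_dn) = (11.5971−39.0568)/(138.6000−87.1500) = -0.5337. V = [p*·11.5971 + (1−p*)·39.0568]/1.02 = 27.8521. B = V − Δ·S = 83.8924.
Sanity check at the root: Δ(0,0)·S0 + B(0,0) reproduces V0 = 27.8521.

(0,0): Delta=-0.5337 Bond=83.8924
(1,0): Delta=-0.7847 Bond=107.4474
(1,1): Delta=-0.2845 Bond=51.0273
(2,0): Delta=-1.0000 Bond=125.1667
(2,1): Delta=-0.5710 Bond=85.0115
(2,2): Delta=0.0000 Bond=0.0000
V0=27.8521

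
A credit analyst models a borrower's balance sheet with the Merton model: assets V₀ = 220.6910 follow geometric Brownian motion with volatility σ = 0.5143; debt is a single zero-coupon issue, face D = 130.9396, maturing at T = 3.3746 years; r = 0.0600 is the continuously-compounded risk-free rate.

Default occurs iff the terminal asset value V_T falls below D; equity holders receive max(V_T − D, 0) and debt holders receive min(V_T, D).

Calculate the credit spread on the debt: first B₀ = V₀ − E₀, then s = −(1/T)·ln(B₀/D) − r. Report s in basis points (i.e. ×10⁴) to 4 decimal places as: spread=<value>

spread=524.0372

With assets at 220.6910 and a single debt payment of 130.9396 at 3.3746 years:
d₁ = [ln(V₀/D) + (r + σ²/2)T] / (σ√T)
   = [ln(220.6910/130.9396) + (0.0600 + 0.5·0.5143²)·3.3746] / (0.5143·√3.3746)
   = [0.522027 + 0.648774] / 0.944773 = 1.239241
d₂ = d₁ − σ√T = 1.239241 − 0.944773 = 0.294467
N(d₁) = 0.892372,  N(d₂) = 0.615800,  e^(−rT) = 0.816706
E₀ = V₀·N(d₁) − D·e^(−rT)·N(d₂)
   = 220.6910·0.892372 − 130.9396·0.816706·0.615800 = 131.085335
B₀ = V₀ − E₀ = 220.6910 − 131.085335 = 89.605665
spread = −(1/T)·ln(B₀/D) − r = −(1/3.3746)·ln(89.605665/130.9396) − 0.0600 = 0.05240372
in basis points: 0.05240372 × 10⁴ = 524.0372 bp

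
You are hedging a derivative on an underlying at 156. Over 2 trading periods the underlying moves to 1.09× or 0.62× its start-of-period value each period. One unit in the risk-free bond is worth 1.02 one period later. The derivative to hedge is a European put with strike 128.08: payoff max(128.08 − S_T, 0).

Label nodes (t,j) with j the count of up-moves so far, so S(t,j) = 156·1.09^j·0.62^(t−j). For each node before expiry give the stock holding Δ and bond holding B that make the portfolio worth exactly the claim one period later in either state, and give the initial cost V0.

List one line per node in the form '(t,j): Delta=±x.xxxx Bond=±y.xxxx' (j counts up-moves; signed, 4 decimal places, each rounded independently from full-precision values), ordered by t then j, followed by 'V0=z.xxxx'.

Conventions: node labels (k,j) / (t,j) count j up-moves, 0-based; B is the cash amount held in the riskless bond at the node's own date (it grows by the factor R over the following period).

(0,0): Delta=-0.3483 Bond=61.3142
(1,0): Delta=-1.0000 Bond=125.5686
(1,1): Delta=-0.2835 Bond=51.5106
V0=6.9725

No-arbitrage ⇒ martingale measure with p* = (R−d)/(u−d) = 0.8511.
Expiry values: V(2,0)=68.1136, V(2,1)=22.6552, V(2,2)=0.0000
(1,0): S=96.7200. Δ = (V_up−V_dn)/(S_up−S_dn) = (22.6552−68.1136)/(105.4248−59.9664) = -1.0000. V = [p*·22.6552 + (1−p*)·68.1136]/1.02 = 28.8486. B = V − Δ·S = 125.5686.
(1,1): S=170.0400. Δ = (V_up−V_dn)/(S_up−S_dn) = (0.0000−22.6552)/(185.3436−105.4248) = -0.2835. V = [p*·0.0000 + (1−p*)·22.6552]/1.02 = 3.3080. B = V − Δ·S = 51.5106.
(0,0): S=156.0000. Δ = (V_up−V_dn)/(S_up−S_dn) = (3.3080−28.8486)/(170.0400−96.7200) = -0.3483. V = [p*·3.3080 + (1−p*)·28.8486]/1.02 = 6.9725. B = V − Δ·S = 61.3142.
Check: Δ(0,0)·S0 + B(0,0) = 6.9725 = V0.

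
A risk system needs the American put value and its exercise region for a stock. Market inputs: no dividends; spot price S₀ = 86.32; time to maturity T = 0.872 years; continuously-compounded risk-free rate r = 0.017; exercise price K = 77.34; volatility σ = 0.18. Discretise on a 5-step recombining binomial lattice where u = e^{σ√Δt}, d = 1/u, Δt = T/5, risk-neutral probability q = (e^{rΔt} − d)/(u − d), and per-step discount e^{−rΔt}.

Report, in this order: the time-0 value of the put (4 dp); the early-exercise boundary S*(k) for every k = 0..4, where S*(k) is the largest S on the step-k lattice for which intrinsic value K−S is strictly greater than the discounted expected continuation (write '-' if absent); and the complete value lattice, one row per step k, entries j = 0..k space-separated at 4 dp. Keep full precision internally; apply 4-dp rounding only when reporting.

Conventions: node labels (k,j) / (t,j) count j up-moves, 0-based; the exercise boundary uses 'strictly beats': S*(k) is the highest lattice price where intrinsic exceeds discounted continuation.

price = 1.8580
boundary = - - - - 63.9039
tree:
1.8580
3.2145 0.5178
5.4157 1.0406 0.0000
8.7848 2.0914 0.0000 0.0000
13.4361 4.2031 0.0000 0.0000 0.0000
18.0637 8.4473 0.0000 0.0000 0.0000 0.0000

Δt=0.17440, u=1.07807, d=0.92759, q=0.50095, disc=e^(-rΔt)=0.99704
k=5 terminal: V=max(K-S,0) → 18.0637 8.4473 0.0000 0.0000 0.0000 0.0000
k=4: j=0 S=63.9039 intr=13.4361 cont=13.2071 V=13.4361[EX]; j=1 S=74.2710 intr=3.0690 cont=4.2031 V=4.2031[hold]; j=2 S=86.3200 intr=0.0000 cont=0.0000 V=0.0000[hold]; j=3 S=100.3237 intr=0.0000 cont=0.0000 V=0.0000[hold]; j=4 S=116.5992 intr=0.0000 cont=0.0000 V=0.0000[hold]  S*(4)=63.9039
k=3: j=0 S=68.8927 intr=8.4473 cont=8.7848 V=8.7848[hold]; j=1 S=80.0692 intr=0.0000 cont=2.0914 V=2.0914[hold]; j=2 S=93.0588 intr=0.0000 cont=0.0000 V=0.0000[hold]; j=3 S=108.1557 intr=0.0000 cont=0.0000 V=0.0000[hold]  S*(3)=-
k=2: j=0 S=74.2710 intr=3.0690 cont=5.4157 V=5.4157[hold]; j=1 S=86.3200 intr=0.0000 cont=1.0406 V=1.0406[hold]; j=2 S=100.3237 intr=0.0000 cont=0.0000 V=0.0000[hold]  S*(2)=-
k=1: j=0 S=80.0692 intr=0.0000 cont=3.2145 V=3.2145[hold]; j=1 S=93.0588 intr=0.0000 cont=0.5178 V=0.5178[hold]  S*(1)=-
k=0: j=0 S=86.3200 intr=0.0000 cont=1.8580 V=1.8580[hold]  S*(0)=-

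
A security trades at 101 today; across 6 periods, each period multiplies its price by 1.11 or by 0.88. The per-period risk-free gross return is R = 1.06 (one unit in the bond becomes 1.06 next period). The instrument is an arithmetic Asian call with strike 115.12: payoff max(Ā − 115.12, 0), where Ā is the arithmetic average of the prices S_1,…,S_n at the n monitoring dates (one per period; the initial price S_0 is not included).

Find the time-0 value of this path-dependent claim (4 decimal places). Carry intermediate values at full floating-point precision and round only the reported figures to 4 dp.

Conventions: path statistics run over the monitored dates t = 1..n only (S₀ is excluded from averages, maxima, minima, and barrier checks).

Risk-neutral up-probability p* = (R−d)/(u−d) = (1.06−0.88)/(1.11−0.88) = 0.7826; the claim prices as the p*-weighted sum of path payoffs discounted by R^6.
Enumerate all 2^6 = 64 price paths (U = up ×1.11, D = down ×0.88); each path with k up-moves has probability p*^k·(1−p*)^(6−k).
DDDDDD: Ā=66.1163, payoff=0.0000, prob=0.000106
UDDDDD: Ā=83.3967, payoff=0.0000, prob=0.000380
DUDDDD: Ā=79.5251, payoff=0.0000, prob=0.000380
UUDDDD: Ā=100.3100, payoff=0.0000, prob=0.001368
DDUDDD: Ā=76.1180, payoff=0.0000, prob=0.000380
UDUDDD: Ā=96.0125, payoff=0.0000, prob=0.001368
DUUDDD: Ā=92.1408, payoff=0.0000, prob=0.001368
UUUDDD: Ā=116.2231, payoff=1.1031, prob=0.004924
DDDUDD: Ā=73.1198, payoff=0.0000, prob=0.000380
UDDUDD: Ā=92.2307, payoff=0.0000, prob=0.001368
DUDUDD: Ā=88.3590, payoff=0.0000, prob=0.001368
UUDUDD: Ā=111.4528, payoff=0.0000, prob=0.004924
DDUUDD: Ā=84.9519, payoff=0.0000, prob=0.001368
UDUUDD: Ā=107.1553, payoff=0.0000, prob=0.004924
DUUUDD: Ā=103.2836, payoff=0.0000, prob=0.004924
UUUUDD: Ā=130.2782, payoff=15.1582, prob=0.017728
DDDDUD: Ā=70.4814, payoff=0.0000, prob=0.000380
UDDDUD: Ā=88.9026, payoff=0.0000, prob=0.001368
DUDDUD: Ā=85.0310, payoff=0.0000, prob=0.001368
UUDDUD: Ā=107.2550, payoff=0.0000, prob=0.004924
DDUDUD: Ā=81.6239, payoff=0.0000, prob=0.001368
UDUDUD: Ā=102.9574, payoff=0.0000, prob=0.004924
DUUDUD: Ā=99.0857, payoff=0.0000, prob=0.004924
UUUDUD: Ā=124.9832, payoff=9.8632, prob=0.017728
DDDUUD: Ā=78.6257, payoff=0.0000, prob=0.001368
UDDUUD: Ā=99.1756, payoff=0.0000, prob=0.004924
DUDUUD: Ā=95.3039, payoff=0.0000, prob=0.004924
UUDUUD: Ā=120.2129, payoff=5.0929, prob=0.017728
DDUUUD: Ā=91.8968, payoff=0.0000, prob=0.004924
UDUUUD: Ā=115.9153, payoff=0.7953, prob=0.017728
DUUUUD: Ā=112.0437, payoff=0.0000, prob=0.017728
UUUUUD: Ā=141.3278, payoff=26.2078, prob=0.063821
DDDDDU: Ā=68.1595, payoff=0.0000, prob=0.000380
UDDDDU: Ā=85.9740, payoff=0.0000, prob=0.001368
DUDDDU: Ā=82.1023, payoff=0.0000, prob=0.001368
UUDDDU: Ā=103.5609, payoff=0.0000, prob=0.004924
DDUDDU: Ā=78.6952, payoff=0.0000, prob=0.001368
UDUDDU: Ā=99.2633, payoff=0.0000, prob=0.004924
DUUDDU: Ā=95.3916, payoff=0.0000, prob=0.004924
UUUDDU: Ā=120.3235, payoff=5.2035, prob=0.017728
DDDUDU: Ā=75.6970, payoff=0.0000, prob=0.001368
UDDUDU: Ā=95.4815, payoff=0.0000, prob=0.004924
DUDUDU: Ā=91.6098, payoff=0.0000, prob=0.004924
UUDUDU: Ā=115.5533, payoff=0.4333, prob=0.017728
DDUUDU: Ā=88.2027, payoff=0.0000, prob=0.004924
UDUUDU: Ā=111.2557, payoff=0.0000, prob=0.017728
DUUUDU: Ā=107.3840, payoff=0.0000, prob=0.017728
UUUUDU: Ā=135.4503, payoff=20.3303, prob=0.063821
DDDDUU: Ā=73.0586, payoff=0.0000, prob=0.001368
UDDDUU: Ā=92.1534, payoff=0.0000, prob=0.004924
DUDDUU: Ā=88.2818, payoff=0.0000, prob=0.004924
UUDDUU: Ā=111.3554, payoff=0.0000, prob=0.017728
DDUDUU: Ā=84.8747, payoff=0.0000, prob=0.004924
UDUDUU: Ā=107.0579, payoff=0.0000, prob=0.017728
DUUDUU: Ā=103.1862, payoff=0.0000, prob=0.017728
UUUDUU: Ā=130.1553, payoff=15.0353, prob=0.063821
DDDUUU: Ā=81.8765, payoff=0.0000, prob=0.004924
UDDUUU: Ā=103.2760, payoff=0.0000, prob=0.017728
DUDUUU: Ā=99.4044, payoff=0.0000, prob=0.017728
UUDUUU: Ā=125.3850, payoff=10.2650, prob=0.063821
DDUUUU: Ā=95.9973, payoff=0.0000, prob=0.017728
UDUUUU: Ā=121.0875, payoff=5.9675, prob=0.063821
DUUUUU: Ā=117.2158, payoff=2.0958, prob=0.063821
UUUUUU: Ā=147.8518, payoff=32.7318, prob=0.229757
Price = Σ prob·payoff / R^6 = 13.273110 / 1.418519 = 9.3570

price = 9.3570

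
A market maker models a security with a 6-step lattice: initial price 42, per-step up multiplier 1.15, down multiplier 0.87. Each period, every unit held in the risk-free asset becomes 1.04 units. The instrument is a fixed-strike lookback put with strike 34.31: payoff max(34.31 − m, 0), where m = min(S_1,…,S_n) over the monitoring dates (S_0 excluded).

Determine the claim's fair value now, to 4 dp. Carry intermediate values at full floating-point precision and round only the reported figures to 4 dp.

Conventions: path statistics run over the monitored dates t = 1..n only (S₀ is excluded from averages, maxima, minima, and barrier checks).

Under the martingale measure an up-move has probability p* = 0.6071; value the claim as the probability-weighted average of per-path payoffs, discounted 6 periods at R = 1.04.
Enumerate all 2^6 = 64 price paths (U = up ×1.15, D = down ×0.87); each path with k up-moves has probability p*^k·(1−p*)^(6−k).
DDDDDD: m=18.2123, payoff=16.0977, prob=0.003676
UDDDDD: m=24.0737, payoff=10.2363, prob=0.005682
DUDDDD: m=24.0737, payoff=10.2363, prob=0.005682
UUDDDD: m=31.8216, payoff=2.4884, prob=0.008781
DDUDDD: m=24.0737, payoff=10.2363, prob=0.005682
UDUDDD: m=31.8216, payoff=2.4884, prob=0.008781
DUUDDD: m=31.8216, payoff=2.4884, prob=0.008781
UUUDDD: m=42.0630, payoff=0.0000, prob=0.013570
DDDUDD: m=24.0737, payoff=10.2363, prob=0.005682
UDDUDD: m=31.8216, payoff=2.4884, prob=0.008781
DUDUDD: m=31.8216, payoff=2.4884, prob=0.008781
UUDUDD: m=42.0630, payoff=0.0000, prob=0.013570
DDUUDD: m=31.7898, payoff=2.5202, prob=0.008781
UDUUDD: m=42.0210, payoff=0.0000, prob=0.013570
DUUUDD: m=36.5400, payoff=0.0000, prob=0.013570
UUUUDD: m=48.3000, payoff=0.0000, prob=0.020972
DDDDUD: m=24.0617, payoff=10.2483, prob=0.005682
UDDDUD: m=31.8057, payoff=2.5043, prob=0.008781
DUDDUD: m=31.8057, payoff=2.5043, prob=0.008781
UUDDUD: m=42.0420, payoff=0.0000, prob=0.013570
DDUDUD: m=31.7898, payoff=2.5202, prob=0.008781
UDUDUD: m=42.0210, payoff=0.0000, prob=0.013570
DUUDUD: m=36.5400, payoff=0.0000, prob=0.013570
UUUDUD: m=48.3000, payoff=0.0000, prob=0.020972
DDDUUD: m=27.6571, payoff=6.6529, prob=0.008781
UDDUUD: m=36.5583, payoff=0.0000, prob=0.013570
DUDUUD: m=36.5400, payoff=0.0000, prob=0.013570
UUDUUD: m=48.3000, payoff=0.0000, prob=0.020972
DDUUUD: m=31.7898, payoff=2.5202, prob=0.013570
UDUUUD: m=42.0210, payoff=0.0000, prob=0.020972
DUUUUD: m=36.5400, payoff=0.0000, prob=0.020972
UUUUUD: m=48.3000, payoff=0.0000, prob=0.032411
DDDDDU: m=20.9337, payoff=13.3763, prob=0.005682
UDDDDU: m=27.6710, payoff=6.6390, prob=0.008781
DUDDDU: m=27.6710, payoff=6.6390, prob=0.008781
UUDDDU: m=36.5765, payoff=0.0000, prob=0.013570
DDUDDU: m=27.6710, payoff=6.6390, prob=0.008781
UDUDDU: m=36.5765, payoff=0.0000, prob=0.013570
DUUDDU: m=36.5400, payoff=0.0000, prob=0.013570
UUUDDU: m=48.3000, payoff=0.0000, prob=0.020972
DDDUDU: m=27.6571, payoff=6.6529, prob=0.008781
UDDUDU: m=36.5583, payoff=0.0000, prob=0.013570
DUDUDU: m=36.5400, payoff=0.0000, prob=0.013570
UUDUDU: m=48.3000, payoff=0.0000, prob=0.020972
DDUUDU: m=31.7898, payoff=2.5202, prob=0.013570
UDUUDU: m=42.0210, payoff=0.0000, prob=0.020972
DUUUDU: m=36.5400, payoff=0.0000, prob=0.020972
UUUUDU: m=48.3000, payoff=0.0000, prob=0.032411
DDDDUU: m=24.0617, payoff=10.2483, prob=0.008781
UDDDUU: m=31.8057, payoff=2.5043, prob=0.013570
DUDDUU: m=31.8057, payoff=2.5043, prob=0.013570
UUDDUU: m=42.0420, payoff=0.0000, prob=0.020972
DDUDUU: m=31.7898, payoff=2.5202, prob=0.013570
UDUDUU: m=42.0210, payoff=0.0000, prob=0.020972
DUUDUU: m=36.5400, payoff=0.0000, prob=0.020972
UUUDUU: m=48.3000, payoff=0.0000, prob=0.032411
DDDUUU: m=27.6571, payoff=6.6529, prob=0.013570
UDDUUU: m=36.5583, payoff=0.0000, prob=0.020972
DUDUUU: m=36.5400, payoff=0.0000, prob=0.020972
UUDUUU: m=48.3000, payoff=0.0000, prob=0.032411
DDUUUU: m=31.7898, payoff=2.5202, prob=0.020972
UDUUUU: m=42.0210, payoff=0.0000, prob=0.032411
DUUUUU: m=36.5400, payoff=0.0000, prob=0.032411
UUUUUU: m=48.3000, payoff=0.0000, prob=0.050089
Price = Σ prob·payoff / R^6 = 1.318910 / 1.265319 = 1.0424

price = 1.0424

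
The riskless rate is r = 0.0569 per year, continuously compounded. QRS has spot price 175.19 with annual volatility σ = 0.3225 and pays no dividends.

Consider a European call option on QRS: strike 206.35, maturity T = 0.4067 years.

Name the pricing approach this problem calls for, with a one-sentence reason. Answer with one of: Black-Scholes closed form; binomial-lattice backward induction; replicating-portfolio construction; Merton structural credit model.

framework: Black-Scholes closed form

Key observation: with QRS following a GBM at constant σ and r, the European call struck at 206.35 prices in closed form — nothing here needs a stepwise model or a balance sheet.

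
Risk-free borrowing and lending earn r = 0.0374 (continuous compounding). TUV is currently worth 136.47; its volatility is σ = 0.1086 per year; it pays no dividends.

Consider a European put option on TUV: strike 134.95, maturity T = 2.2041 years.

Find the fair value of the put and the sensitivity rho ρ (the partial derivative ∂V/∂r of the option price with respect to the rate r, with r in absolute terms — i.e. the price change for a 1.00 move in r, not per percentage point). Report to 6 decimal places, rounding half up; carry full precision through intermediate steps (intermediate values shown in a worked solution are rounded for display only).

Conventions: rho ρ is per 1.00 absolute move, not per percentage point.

σ√T = 0.1086·√2.2041 = 0.161230
d₁ = (ln(S/K) + (r+σ²/2)T) / (σ√T) = (ln(136.47/134.95) + (0.0374+0.1086²/2)·2.2041) / 0.161230 = (0.011200 + 0.095431) / 0.161230 = 0.661362
d₂ = d₁ − σ√T = 0.661362 − 0.161230 = 0.500132
e^{−rT} = 0.920873
N(−d₁) = 0.254190,  N(−d₂) = 0.308491
Put price V = K·e^{−rT}·N(−d₂) − S·N(−d₁) = 38.336719 − 34.689311 = 3.647408
ρ = −K·T·e^{−rT}·N(−d₂) = -84.497961

price = 3.647408
ρ = -84.497961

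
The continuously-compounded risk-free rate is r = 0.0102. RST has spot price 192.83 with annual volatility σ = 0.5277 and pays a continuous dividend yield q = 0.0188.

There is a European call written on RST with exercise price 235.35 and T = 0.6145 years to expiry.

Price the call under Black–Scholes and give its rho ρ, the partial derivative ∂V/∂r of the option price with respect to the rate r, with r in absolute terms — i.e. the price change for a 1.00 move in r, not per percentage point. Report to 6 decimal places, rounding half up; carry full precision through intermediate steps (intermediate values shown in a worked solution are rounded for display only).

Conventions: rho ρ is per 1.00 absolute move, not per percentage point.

price = 17.236940
ρ = 34.715815

σ√T = 0.5277·√0.6145 = 0.413664
d₁ = (ln(S/K) + (r−q+σ²/2)T) / (σ√T) = (ln(192.83/235.35) + (0.0102−0.0188+0.5277²/2)·0.6145) / 0.413664 = (-0.199265 + 0.080274) / 0.413664 = -0.287650
d₂ = d₁ − σ√T = -0.287650 − 0.413664 = -0.701314
e^{−rT} = 0.993752
e^{−qT} = 0.988514
N(d₁) = 0.386807,  N(d₂) = 0.241554
Call price V = S·e^{−qT}·N(d₁) − K·e^{−rT}·N(d₂) = 73.731350 − 56.494411 = 17.236940
ρ = K·T·e^{−rT}·N(d₂) = 34.715815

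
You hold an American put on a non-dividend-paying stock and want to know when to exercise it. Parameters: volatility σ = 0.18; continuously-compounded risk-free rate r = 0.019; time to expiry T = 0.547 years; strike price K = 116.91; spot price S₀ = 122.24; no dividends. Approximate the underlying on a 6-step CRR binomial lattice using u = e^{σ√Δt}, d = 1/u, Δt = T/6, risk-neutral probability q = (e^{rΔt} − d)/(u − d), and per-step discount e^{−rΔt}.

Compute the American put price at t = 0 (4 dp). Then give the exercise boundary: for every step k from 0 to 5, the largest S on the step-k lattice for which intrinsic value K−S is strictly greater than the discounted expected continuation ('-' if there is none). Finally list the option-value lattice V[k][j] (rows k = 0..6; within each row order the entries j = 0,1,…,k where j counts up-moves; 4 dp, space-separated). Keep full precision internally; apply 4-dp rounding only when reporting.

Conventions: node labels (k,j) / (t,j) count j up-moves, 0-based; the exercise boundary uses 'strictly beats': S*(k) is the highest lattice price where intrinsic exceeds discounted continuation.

params: Δt=0.09117 u=1.05585 d=0.94710 q=0.50236 e^(-rΔt)=0.99827
t_6 payoffs: 28.6848 18.5543 7.2605 0.0000 0.0000 0.0000 0.0000
t_5: node(5,0) S=93.1529 payoff=23.7571 vs cont=23.5548 → 23.7571 [stop]  node(5,1) S=103.8492 payoff=13.0608 vs cont=12.8585 → 13.0608 [stop]  node(5,2) S=115.7737 payoff=1.1363 vs cont=3.6069 → 3.6069 [wait]  node(5,3) S=129.0675 payoff=0.0000 vs cont=0.0000 → 0.0000 [wait]  node(5,4) S=143.8877 payoff=0.0000 vs cont=0.0000 → 0.0000 [wait]  node(5,5) S=160.4096 payoff=0.0000 vs cont=0.0000 → 0.0000 [wait]  ⇒ S*(5)=103.8492
t_4: node(4,0) S=98.3557 payoff=18.5543 vs cont=18.3519 → 18.5543 [stop]  node(4,1) S=109.6495 payoff=7.2605 vs cont=8.2972 → 8.2972 [wait]  node(4,2) S=122.2400 payoff=0.0000 vs cont=1.7918 → 1.7918 [wait]  node(4,3) S=136.2762 payoff=0.0000 vs cont=0.0000 → 0.0000 [wait]  node(4,4) S=151.9242 payoff=0.0000 vs cont=0.0000 → 0.0000 [wait]  ⇒ S*(4)=98.3557
t_3: node(3,0) S=103.8492 payoff=13.0608 vs cont=13.3783 → 13.3783 [wait]  node(3,1) S=115.7737 payoff=1.1363 vs cont=5.0205 → 5.0205 [wait]  node(3,2) S=129.0675 payoff=0.0000 vs cont=0.8902 → 0.8902 [wait]  node(3,3) S=143.8877 payoff=0.0000 vs cont=0.0000 → 0.0000 [wait]  ⇒ S*(3)=-
t_2: node(2,0) S=109.6495 payoff=7.2605 vs cont=9.1638 → 9.1638 [wait]  node(2,1) S=122.2400 payoff=0.0000 vs cont=2.9405 → 2.9405 [wait]  node(2,2) S=136.2762 payoff=0.0000 vs cont=0.4422 → 0.4422 [wait]  ⇒ S*(2)=-
t_1: node(1,0) S=115.7737 payoff=1.1363 vs cont=6.0270 → 6.0270 [wait]  node(1,1) S=129.0675 payoff=0.0000 vs cont=1.6825 → 1.6825 [wait]  ⇒ S*(1)=-
t_0: node(0,0) S=122.2400 payoff=0.0000 vs cont=3.8379 → 3.8379 [wait]  ⇒ S*(0)=-

price = 3.8379
boundary = - - - - 98.3557 103.8492
tree:
3.8379
6.0270 1.6825
9.1638 2.9405 0.4422
13.3783 5.0205 0.8902 0.0000
18.5543 8.2972 1.7918 0.0000 0.0000
23.7571 13.0608 3.6069 0.0000 0.0000 0.0000
28.6848 18.5543 7.2605 0.0000 0.0000 0.0000 0.0000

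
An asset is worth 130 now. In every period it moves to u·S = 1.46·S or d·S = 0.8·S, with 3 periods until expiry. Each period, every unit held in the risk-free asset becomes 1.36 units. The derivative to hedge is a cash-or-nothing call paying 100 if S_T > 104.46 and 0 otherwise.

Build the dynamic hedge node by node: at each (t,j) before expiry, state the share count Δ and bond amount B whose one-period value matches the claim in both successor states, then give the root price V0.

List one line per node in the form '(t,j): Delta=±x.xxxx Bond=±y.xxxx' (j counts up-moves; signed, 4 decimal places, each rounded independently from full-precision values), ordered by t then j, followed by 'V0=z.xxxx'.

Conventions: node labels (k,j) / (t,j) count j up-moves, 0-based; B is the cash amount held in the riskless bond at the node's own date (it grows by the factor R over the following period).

The replicating-portfolio and risk-neutral prices coincide; use p* = (1.36−0.8)/(1.46−0.8) = 0.8485 for the latter.
Expiry values: V(3,0)=0.0000, V(3,1)=100.0000, V(3,2)=100.0000, V(3,3)=100.0000
Node (2,0) S=83.2000: V=(p*·100.0000+(1−p*)·0.0000)/1.36=62.3886; Δ=(100.0000−0.0000)/(121.4720−66.5600)=1.8211; B=V−Δ·S=-89.1266
Node (2,1) S=151.8400: V=(p*·100.0000+(1−p*)·100.0000)/1.36=73.5294; Δ=(100.0000−100.0000)/(221.6864−121.4720)=0.0000; B=V−Δ·S=73.5294
Node (2,2) S=277.1080: V=(p*·100.0000+(1−p*)·100.0000)/1.36=73.5294; Δ=(100.0000−100.0000)/(404.5777−221.6864)=0.0000; B=V−Δ·S=73.5294
Node (1,0) S=104.0000: V=(p*·73.5294+(1−p*)·62.3886)/1.36=52.8246; Δ=(73.5294−62.3886)/(151.8400−83.2000)=0.1623; B=V−Δ·S=35.9445
Node (1,1) S=189.8000: V=(p*·73.5294+(1−p*)·73.5294)/1.36=54.0657; Δ=(73.5294−73.5294)/(277.1080−151.8400)=0.0000; B=V−Δ·S=54.0657
Node (0,0) S=130.0000: V=(p*·54.0657+(1−p*)·52.8246)/1.36=39.6159; Δ=(54.0657−52.8246)/(189.8000−104.0000)=0.0145; B=V−Δ·S=37.7354
Verification: the root portfolio costs Δ(0,0)·S0 + B(0,0) = 39.6159, matching V0.

(0,0): Delta=0.0145 Bond=37.7354
(1,0): Delta=0.1623 Bond=35.9445
(1,1): Delta=0.0000 Bond=54.0657
(2,0): Delta=1.8211 Bond=-89.1266
(2,1): Delta=0.0000 Bond=73.5294
(2,2): Delta=0.0000 Bond=73.5294
V0=39.6159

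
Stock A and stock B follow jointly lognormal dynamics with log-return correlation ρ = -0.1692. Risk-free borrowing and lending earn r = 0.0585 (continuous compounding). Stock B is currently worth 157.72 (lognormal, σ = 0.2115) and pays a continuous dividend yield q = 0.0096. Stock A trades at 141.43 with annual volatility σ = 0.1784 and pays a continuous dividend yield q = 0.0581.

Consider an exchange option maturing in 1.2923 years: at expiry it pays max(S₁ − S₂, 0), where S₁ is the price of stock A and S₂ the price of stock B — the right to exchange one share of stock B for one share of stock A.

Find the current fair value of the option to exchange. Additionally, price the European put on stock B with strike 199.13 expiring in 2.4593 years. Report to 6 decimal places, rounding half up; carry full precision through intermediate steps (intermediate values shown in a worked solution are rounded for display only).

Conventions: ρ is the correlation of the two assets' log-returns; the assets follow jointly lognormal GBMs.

σ_eff = √(σ₁² + σ₂² − 2ρσ₁σ₂) = √(0.1784² + 0.2115² − 2·-0.1692·0.1784·0.2115) = 0.298877
d₁ = (ln(S₁/S₂) + (q₂ − q₁ + σ_eff²/2)T) / (σ_eff√T) = (ln(141.43/157.72) + (0.0096 − 0.0581 + 0.044664)·1.2923) / 0.339761 = -0.335454
d₂ = d₁ − σ_eff√T = -0.335454 − 0.339761 = -0.675215
N(d₁) = 0.368641,  N(d₂) = 0.249770
V = S₁·e^{−q₁T}·N(d₁) − S₂·e^{−q₂T}·N(d₂) = 48.365708 − 38.907955 = 9.457753
[vanilla: stock B put K=199.13]
σ√T = 0.2115·√2.4593 = 0.331678
d₁ = (ln(S/K) + (r−q+σ²/2)T) / (σ√T) = (ln(157.72/199.13) + (0.0585−0.0096+0.2115²/2)·2.4593) / 0.331678 = (-0.233137 + 0.175265) / 0.331678 = -0.174482
d₂ = d₁ − σ√T = -0.174482 − 0.331678 = -0.506160
e^{−rT} = 0.866001
e^{−qT} = 0.976667
N(−d₁) = 0.569257,  N(−d₂) = 0.693628
price = K·e^{−rT}·N(−d₂) − S·e^{−qT}·N(−d₁) = 119.613884 − 87.688275 = 31.925609

exchange price = 9.457753
price(stock B put K=199.13) = 31.925609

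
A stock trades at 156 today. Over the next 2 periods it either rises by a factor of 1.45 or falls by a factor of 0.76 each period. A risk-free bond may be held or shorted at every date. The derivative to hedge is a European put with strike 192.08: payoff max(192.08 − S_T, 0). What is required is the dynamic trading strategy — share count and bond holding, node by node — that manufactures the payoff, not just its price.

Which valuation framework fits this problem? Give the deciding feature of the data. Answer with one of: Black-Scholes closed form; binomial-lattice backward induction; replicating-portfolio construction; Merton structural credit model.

Key observation: the deliverable is the dynamic trading strategy on the 2-step tree (spot 156, moves 1.45 and 0.76), so the valuation must go through the node-by-node replicating-portfolio solve.

framework: replicating-portfolio construction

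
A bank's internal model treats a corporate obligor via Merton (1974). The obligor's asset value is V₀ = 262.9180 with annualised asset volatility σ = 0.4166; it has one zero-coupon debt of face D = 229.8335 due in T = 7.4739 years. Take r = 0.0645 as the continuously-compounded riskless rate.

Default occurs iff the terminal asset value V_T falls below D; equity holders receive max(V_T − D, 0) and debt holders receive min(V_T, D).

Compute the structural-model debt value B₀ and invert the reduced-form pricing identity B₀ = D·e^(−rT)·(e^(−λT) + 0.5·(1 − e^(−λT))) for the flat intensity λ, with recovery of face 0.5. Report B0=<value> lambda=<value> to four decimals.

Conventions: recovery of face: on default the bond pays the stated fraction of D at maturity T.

With assets at 262.9180 and a single debt payment of 229.8335 at 7.4739 years:
d₁ = [ln(V₀/D) + (r + σ²/2)T] / (σ√T)
   = [ln(262.9180/229.8335) + (0.0645 + 0.5·0.4166²)·7.4739] / (0.4166·√7.4739)
   = [0.134487 + 1.130635] / 1.138919 = 1.110809
d₂ = d₁ − σ√T = 1.110809 − 1.138919 = -0.028110
N(d₁) = 0.866675,  N(d₂) = 0.488787,  e^(−rT) = 0.617506
E₀ = V₀·N(d₁) − D·e^(−rT)·N(d₂)
   = 262.9180·0.866675 − 229.8335·0.617506·0.488787 = 158.493973
B₀ = V₀ − E₀ = 262.9180 − 158.493973 = 104.424027
e^(−λT) = (B₀·e^(rT)/D − 0.5)/(1 − 0.5) = (104.4240·1.619418/229.8335 − 0.5)/0.5 = 0.47155274
λ = −ln(0.47155274)/7.4739 = 0.100580

B0=104.4240 lambda=0.1006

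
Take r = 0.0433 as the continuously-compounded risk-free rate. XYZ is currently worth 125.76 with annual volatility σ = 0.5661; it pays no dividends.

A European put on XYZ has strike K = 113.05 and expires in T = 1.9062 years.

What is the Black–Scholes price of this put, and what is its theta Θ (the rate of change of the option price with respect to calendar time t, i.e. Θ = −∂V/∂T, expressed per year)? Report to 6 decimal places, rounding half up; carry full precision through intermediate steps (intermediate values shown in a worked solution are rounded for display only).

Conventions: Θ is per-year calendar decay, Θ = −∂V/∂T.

price = 25.073659
Θ = -5.899451

σ√T = 0.5661·√1.9062 = 0.781587
d₁ = (ln(S/K) + (r+σ²/2)T) / (σ√T) = (ln(125.76/113.05) + (0.0433+0.5661²/2)·1.9062) / 0.781587 = (0.106545 + 0.387978) / 0.781587 = 0.632716
d₂ = d₁ − σ√T = 0.632716 − 0.781587 = -0.148871
e^{−rT} = 0.920776
N(−d₁) = 0.263460,  N(−d₂) = 0.559172
Put price V = K·e^{−rT}·N(−d₂) − S·N(−d₁) = 58.206327 − 33.132668 = 25.073659
φ(d₁) = (1/√(2π))·e^{−d₁²/2} = 0.326572
Θ = −S·φ(d₁)·σ/(2√T) + r·K·e^{−rT}·N(−d₂) = −8.419785 + 2.520334 = -5.899451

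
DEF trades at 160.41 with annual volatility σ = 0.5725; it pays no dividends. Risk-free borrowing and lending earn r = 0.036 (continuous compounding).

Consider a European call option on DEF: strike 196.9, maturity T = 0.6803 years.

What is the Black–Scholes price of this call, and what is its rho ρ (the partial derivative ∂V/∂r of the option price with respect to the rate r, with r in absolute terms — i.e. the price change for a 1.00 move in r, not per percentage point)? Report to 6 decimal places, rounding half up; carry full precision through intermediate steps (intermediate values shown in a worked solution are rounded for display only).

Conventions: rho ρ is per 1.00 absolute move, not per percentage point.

σ√T = 0.5725·√0.6803 = 0.472200
d₁ = (ln(S/K) + (r+σ²/2)T) / (σ√T) = (ln(160.41/196.9) + (0.036+0.5725²/2)·0.6803) / 0.472200 = (-0.204963 + 0.135977) / 0.472200 = -0.146095
d₂ = d₁ − σ√T = -0.146095 − 0.472200 = -0.618294
e^{−rT} = 0.975807
N(d₁) = 0.441923,  N(d₂) = 0.268191
Call price V = S·N(d₁) − K·e^{−rT}·N(d₂) = 70.888921 − 51.529168 = 19.359753
ρ = K·T·e^{−rT}·N(d₂) = 35.055293

price = 19.359753
ρ = 35.055293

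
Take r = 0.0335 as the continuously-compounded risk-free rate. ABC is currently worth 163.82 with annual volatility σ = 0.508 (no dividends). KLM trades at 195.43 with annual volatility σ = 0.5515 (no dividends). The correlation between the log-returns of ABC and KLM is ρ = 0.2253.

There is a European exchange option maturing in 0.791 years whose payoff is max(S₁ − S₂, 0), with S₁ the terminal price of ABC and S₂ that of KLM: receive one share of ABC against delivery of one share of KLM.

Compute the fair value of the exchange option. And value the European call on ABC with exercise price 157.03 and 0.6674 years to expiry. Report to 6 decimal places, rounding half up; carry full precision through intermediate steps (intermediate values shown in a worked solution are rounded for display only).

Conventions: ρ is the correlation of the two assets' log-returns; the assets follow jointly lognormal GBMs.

σ_eff = √(σ₁² + σ₂² − 2ρσ₁σ₂) = √(0.508² + 0.5515² − 2·0.2253·0.508·0.5515) = 0.660284
d₁ = (ln(S₁/S₂) + (q₂ − q₁ + σ_eff²/2)T) / (σ_eff√T) = (ln(163.82/195.43) + (0.0 − 0.0 + 0.217988)·0.791) / 0.587245 = -0.006821
d₂ = d₁ − σ_eff√T = -0.006821 − 0.587245 = -0.594066
N(d₁) = 0.497279,  N(d₂) = 0.276234
V = S₁·e^{−q₁T}·N(d₁) − S₂·e^{−q₂T}·N(d₂) = 81.464198 − 53.984402 = 27.479796
[vanilla: ABC call K=157.03]
σ√T = 0.508·√0.6674 = 0.415008
d₁ = (ln(S/K) + (r+σ²/2)T) / (σ√T) = (ln(163.82/157.03) + (0.0335+0.508²/2)·0.6674) / 0.415008 = (0.042331 + 0.108474) / 0.415008 = 0.363379
d₂ = d₁ − σ√T = 0.363379 − 0.415008 = -0.051629
e^{−rT} = 0.977890
N(d₁) = 0.641839,  N(d₂) = 0.479412
price = S·N(d₁) − K·e^{−rT}·N(d₂) = 105.146073 − 73.617589 = 31.528485

exchange price = 27.479796
price(ABC call K=157.03) = 31.528485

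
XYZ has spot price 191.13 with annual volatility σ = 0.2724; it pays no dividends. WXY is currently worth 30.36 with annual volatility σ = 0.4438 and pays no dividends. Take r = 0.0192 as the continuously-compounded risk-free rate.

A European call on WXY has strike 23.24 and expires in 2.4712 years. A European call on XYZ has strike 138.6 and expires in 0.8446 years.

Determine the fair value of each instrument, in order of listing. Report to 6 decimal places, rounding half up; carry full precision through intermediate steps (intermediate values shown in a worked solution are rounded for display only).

price(WXY call K=23.24) = 11.943201
price(XYZ call K=138.6) = 56.408804

[WXY call K=23.24]
σ√T = 0.4438·√2.4712 = 0.697656
d₁ = (ln(S/K) + (r+σ²/2)T) / (σ√T) = (ln(30.36/23.24) + (0.0192+0.4438²/2)·2.4712) / 0.697656 = (0.267251 + 0.290809) / 0.697656 = 0.799907
d₂ = d₁ − σ√T = 0.799907 − 0.697656 = 0.102251
e^{−rT} = 0.953661
N(d₁) = 0.788118,  N(d₂) = 0.540721
price = S·N(d₁) − K·e^{−rT}·N(d₂) = 23.927253 − 11.984052 = 11.943201
[XYZ call K=138.6]
σ√T = 0.2724·√0.8446 = 0.250341
d₁ = (ln(S/K) + (r+σ²/2)T) / (σ√T) = (ln(191.13/138.6) + (0.0192+0.2724²/2)·0.8446) / 0.250341 = (0.321362 + 0.047552) / 0.250341 = 1.473642
d₂ = d₁ − σ√T = 1.473642 − 0.250341 = 1.223300
e^{−rT} = 0.983914
N(d₁) = 0.929711,  N(d₂) = 0.889392
price = S·N(d₁) − K·e^{−rT}·N(d₂) = 177.695651 − 121.286847 = 56.408804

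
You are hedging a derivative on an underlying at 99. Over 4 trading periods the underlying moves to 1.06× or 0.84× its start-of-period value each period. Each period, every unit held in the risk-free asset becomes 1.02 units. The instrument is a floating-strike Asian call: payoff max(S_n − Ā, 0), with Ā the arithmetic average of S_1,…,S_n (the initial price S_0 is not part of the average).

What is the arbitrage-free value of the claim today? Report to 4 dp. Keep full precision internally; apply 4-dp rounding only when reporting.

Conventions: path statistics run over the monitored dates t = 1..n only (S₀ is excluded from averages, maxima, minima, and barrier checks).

No-arbitrage gives p* = (R−d)/(u−d) = 0.8182: enumerate every path, weight its payoff by its p*-probability, and discount by R^4.
Enumerate all 2^4 = 16 price paths (U = up ×1.06, D = down ×0.84); each path with k up-moves has probability p*^k·(1−p*)^(4−k).
DDDD: Ā=65.2453, payoff=0.0000, prob=0.001093
UDDD: Ā=82.3334, payoff=0.0000, prob=0.004918
DUDD: Ā=76.8884, payoff=0.0000, prob=0.004918
UUDD: Ā=97.0258, payoff=0.0000, prob=0.022130
DDUD: Ā=72.3146, payoff=0.0000, prob=0.004918
UDUD: Ā=91.2541, payoff=0.0000, prob=0.022130
DUUD: Ā=85.8091, payoff=0.0000, prob=0.022130
UUUD: Ā=108.2830, payoff=0.0000, prob=0.099583
DDDU: Ā=68.4726, payoff=0.0000, prob=0.004918
UDDU: Ā=86.4059, payoff=0.0000, prob=0.022130
DUDU: Ā=80.9609, payoff=0.0000, prob=0.022130
UUDU: Ā=102.1650, payoff=0.0000, prob=0.099583
DDUU: Ā=76.3871, payoff=2.1013, prob=0.022130
UDUU: Ā=96.3933, payoff=2.6516, prob=0.099583
DUUU: Ā=90.9483, payoff=8.0966, prob=0.099583
UUUU: Ā=114.7681, payoff=10.2172, prob=0.448125
Price = Σ prob·payoff / R^4 = 5.695417 / 1.082432 = 5.2617

price = 5.2617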